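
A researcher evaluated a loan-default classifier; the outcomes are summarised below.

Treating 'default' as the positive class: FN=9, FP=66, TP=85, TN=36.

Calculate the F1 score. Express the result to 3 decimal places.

Precision = TP/(TP+FP) = 85/151 = 0.5629
Recall = TP/(TP+FN) = 85/94 = 0.9043
F1 = 2·TP/(2·TP+FP+FN) = 170/245 = 0.694

0.694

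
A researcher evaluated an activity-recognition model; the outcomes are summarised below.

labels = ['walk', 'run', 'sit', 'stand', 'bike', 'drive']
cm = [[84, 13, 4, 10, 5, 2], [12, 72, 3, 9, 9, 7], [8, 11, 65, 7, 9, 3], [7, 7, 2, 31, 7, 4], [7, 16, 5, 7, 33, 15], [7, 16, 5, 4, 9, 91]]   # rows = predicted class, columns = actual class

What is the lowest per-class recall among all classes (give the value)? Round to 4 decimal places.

Per-class recall (TP/(TP+FN)):
  walk: TP=84, FN=12+8+7+7+7=41 → 84/125 = 0.67200
  run: TP=72, FN=13+11+7+16+16=63 → 72/135 = 0.53333
  sit: TP=65, FN=4+3+2+5+5=19 → 65/84 = 0.77381
  stand: TP=31, FN=10+9+7+7+4=37 → 31/68 = 0.45588
  bike: TP=33, FN=5+9+9+7+9=39 → 33/72 = 0.45833
  drive: TP=91, FN=2+7+3+4+15=31 → 91/122 = 0.74590
Lowest is class 'stand' with recall = 0.4559.

0.4559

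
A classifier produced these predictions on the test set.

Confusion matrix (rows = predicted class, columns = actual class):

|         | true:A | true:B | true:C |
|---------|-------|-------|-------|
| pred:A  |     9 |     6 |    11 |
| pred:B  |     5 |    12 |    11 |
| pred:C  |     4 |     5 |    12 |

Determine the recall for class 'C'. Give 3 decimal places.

0.353

Treat 'C' as positive and all other classes as negative.
recall = TP/(TP+FN).
C: TP=12, FN=11+11=22 → 12/34 = 0.3529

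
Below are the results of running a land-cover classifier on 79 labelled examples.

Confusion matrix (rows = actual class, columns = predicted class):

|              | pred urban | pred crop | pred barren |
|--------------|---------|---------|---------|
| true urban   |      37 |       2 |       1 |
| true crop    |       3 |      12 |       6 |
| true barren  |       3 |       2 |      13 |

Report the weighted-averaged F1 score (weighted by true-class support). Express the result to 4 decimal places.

Per-class F1 score (2·TP/(2·TP+FP+FN)):
  urban: TP=37, FP=3+3=6, FN=2+1=3 → 74/83 = 0.89157
  crop: TP=12, FP=2+2=4, FN=3+6=9 → 24/37 = 0.64865
  barren: TP=13, FP=1+6=7, FN=3+2=5 → 26/38 = 0.68421
Weighted-F1 score = Σ (supportᵢ/N)·F1 scoreᵢ with N=79: (40/79)·0.89157 + (21/79)·0.64865 + (18/79)·0.68421 = 0.7797

0.7797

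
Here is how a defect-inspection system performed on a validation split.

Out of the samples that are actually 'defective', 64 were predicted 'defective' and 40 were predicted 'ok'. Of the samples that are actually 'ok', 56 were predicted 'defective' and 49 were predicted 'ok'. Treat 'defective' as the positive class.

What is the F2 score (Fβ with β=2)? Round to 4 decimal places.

Fβ = (1+β²)·TP / ((1+β²)·TP + β²·FN + FP), with β²=4
= 5·64 / (5·64 + 4·40 + 56) = 0.5970

0.5970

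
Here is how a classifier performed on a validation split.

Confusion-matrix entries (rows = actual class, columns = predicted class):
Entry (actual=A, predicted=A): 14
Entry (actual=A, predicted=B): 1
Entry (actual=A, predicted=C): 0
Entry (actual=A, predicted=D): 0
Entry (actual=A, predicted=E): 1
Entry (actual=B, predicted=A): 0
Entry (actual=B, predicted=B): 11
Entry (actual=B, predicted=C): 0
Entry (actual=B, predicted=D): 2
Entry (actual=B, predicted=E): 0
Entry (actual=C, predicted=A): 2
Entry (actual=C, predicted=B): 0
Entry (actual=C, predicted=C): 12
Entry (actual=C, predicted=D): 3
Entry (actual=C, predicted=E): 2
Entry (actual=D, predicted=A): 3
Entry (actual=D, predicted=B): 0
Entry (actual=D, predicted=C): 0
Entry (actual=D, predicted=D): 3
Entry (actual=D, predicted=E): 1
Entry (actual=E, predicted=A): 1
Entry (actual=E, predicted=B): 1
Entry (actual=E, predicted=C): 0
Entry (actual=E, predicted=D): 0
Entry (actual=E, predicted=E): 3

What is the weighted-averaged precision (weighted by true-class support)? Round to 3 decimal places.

0.766

Per-class precision (TP/(TP+FP)):
  A: TP=14, FP=0+2+3+1=6 → 14/20 = 0.7000
  B: TP=11, FP=1+0+0+1=2 → 11/13 = 0.8462
  C: TP=12, FP=0+0+0+0=0 → 12/12 = 1.0000
  D: TP=3, FP=0+2+3+0=5 → 3/8 = 0.3750
  E: TP=3, FP=1+0+2+1=4 → 3/7 = 0.4286
Weighted-precision = Σ (supportᵢ/N)·precisionᵢ with N=60: (16/60)·0.7000 + (13/60)·0.8462 + (19/60)·1.0000 + (7/60)·0.3750 + (5/60)·0.4286 = 0.766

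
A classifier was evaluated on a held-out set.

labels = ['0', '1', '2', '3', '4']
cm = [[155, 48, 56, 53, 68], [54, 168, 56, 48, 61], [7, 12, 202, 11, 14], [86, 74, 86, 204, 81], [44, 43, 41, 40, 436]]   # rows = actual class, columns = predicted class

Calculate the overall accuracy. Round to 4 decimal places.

0.5424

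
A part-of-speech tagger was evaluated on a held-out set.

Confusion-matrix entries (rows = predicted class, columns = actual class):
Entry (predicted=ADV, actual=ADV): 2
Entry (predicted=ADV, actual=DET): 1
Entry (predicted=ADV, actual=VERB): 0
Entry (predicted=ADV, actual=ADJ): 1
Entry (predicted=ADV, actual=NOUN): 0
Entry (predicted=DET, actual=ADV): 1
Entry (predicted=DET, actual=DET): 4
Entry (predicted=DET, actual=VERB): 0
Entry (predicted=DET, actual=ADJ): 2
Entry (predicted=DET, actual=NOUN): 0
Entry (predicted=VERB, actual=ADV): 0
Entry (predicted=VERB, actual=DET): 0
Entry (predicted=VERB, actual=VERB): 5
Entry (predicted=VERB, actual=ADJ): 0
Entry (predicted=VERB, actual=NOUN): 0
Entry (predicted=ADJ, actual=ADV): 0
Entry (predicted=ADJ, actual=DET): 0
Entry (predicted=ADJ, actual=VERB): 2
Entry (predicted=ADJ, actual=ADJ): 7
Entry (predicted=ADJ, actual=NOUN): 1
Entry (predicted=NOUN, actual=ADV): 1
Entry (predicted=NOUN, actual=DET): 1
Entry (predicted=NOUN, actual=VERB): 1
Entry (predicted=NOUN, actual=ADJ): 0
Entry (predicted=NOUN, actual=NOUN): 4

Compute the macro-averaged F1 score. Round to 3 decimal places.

Per-class F1 score (2·TP/(2·TP+FP+FN)):
  ADV: TP=2, FP=1+0+1+0=2, FN=1+0+0+1=2 → 4/8 = 0.5000
  DET: TP=4, FP=1+0+2+0=3, FN=1+0+0+1=2 → 8/13 = 0.6154
  VERB: TP=5, FP=0+0+0+0=0, FN=0+0+2+1=3 → 10/13 = 0.7692
  ADJ: TP=7, FP=0+0+2+1=3, FN=1+2+0+0=3 → 14/20 = 0.7000
  NOUN: TP=4, FP=1+1+1+0=3, FN=0+0+0+1=1 → 8/12 = 0.6667
Macro-F1 score = mean = (0.5000 + 0.6154 + 0.7692 + 0.7000 + 0.6667) / 5 = 0.650

0.650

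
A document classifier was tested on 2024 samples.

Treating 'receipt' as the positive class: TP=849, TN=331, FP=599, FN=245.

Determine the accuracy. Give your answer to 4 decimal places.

0.5830

Accuracy = (TP+TN)/N = (849+331)/2024 = 0.5830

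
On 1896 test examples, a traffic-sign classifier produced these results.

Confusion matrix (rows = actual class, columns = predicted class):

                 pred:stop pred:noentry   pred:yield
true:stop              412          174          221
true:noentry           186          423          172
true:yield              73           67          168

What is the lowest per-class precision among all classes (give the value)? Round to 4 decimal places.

Per-class precision (TP/(TP+FP)):
  stop: TP=412, FP=186+73=259 → 412/671 = 0.61401
  noentry: TP=423, FP=174+67=241 → 423/664 = 0.63705
  yield: TP=168, FP=221+172=393 → 168/561 = 0.29947
Lowest is class 'yield' with precision = 0.2995.

0.2995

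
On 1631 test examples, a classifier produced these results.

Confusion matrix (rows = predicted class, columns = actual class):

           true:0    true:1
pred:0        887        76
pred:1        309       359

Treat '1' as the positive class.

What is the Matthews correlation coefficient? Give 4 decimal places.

0.5098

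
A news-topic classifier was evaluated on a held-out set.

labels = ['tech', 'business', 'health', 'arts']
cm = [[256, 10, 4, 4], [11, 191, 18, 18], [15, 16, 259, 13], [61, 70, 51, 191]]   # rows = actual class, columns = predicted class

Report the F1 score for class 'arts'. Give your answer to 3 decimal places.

0.638

Treat 'arts' as positive and all other classes as negative.
F1 score = 2·TP/(2·TP+FP+FN).
arts: TP=191, FP=4+18+13=35, FN=61+70+51=182 → 382/599 = 0.6377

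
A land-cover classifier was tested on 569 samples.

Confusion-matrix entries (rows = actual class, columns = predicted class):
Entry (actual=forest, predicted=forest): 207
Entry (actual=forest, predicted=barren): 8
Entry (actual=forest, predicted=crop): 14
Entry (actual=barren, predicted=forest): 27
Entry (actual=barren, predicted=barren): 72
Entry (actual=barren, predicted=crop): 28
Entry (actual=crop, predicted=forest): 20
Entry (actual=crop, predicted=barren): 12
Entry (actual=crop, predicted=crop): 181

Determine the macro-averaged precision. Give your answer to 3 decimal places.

0.803

Per-class precision (TP/(TP+FP)):
  forest: TP=207, FP=27+20=47 → 207/254 = 0.8150
  barren: TP=72, FP=8+12=20 → 72/92 = 0.7826
  crop: TP=181, FP=14+28=42 → 181/223 = 0.8117
Macro-precision = mean = (0.8150 + 0.7826 + 0.8117) / 3 = 0.803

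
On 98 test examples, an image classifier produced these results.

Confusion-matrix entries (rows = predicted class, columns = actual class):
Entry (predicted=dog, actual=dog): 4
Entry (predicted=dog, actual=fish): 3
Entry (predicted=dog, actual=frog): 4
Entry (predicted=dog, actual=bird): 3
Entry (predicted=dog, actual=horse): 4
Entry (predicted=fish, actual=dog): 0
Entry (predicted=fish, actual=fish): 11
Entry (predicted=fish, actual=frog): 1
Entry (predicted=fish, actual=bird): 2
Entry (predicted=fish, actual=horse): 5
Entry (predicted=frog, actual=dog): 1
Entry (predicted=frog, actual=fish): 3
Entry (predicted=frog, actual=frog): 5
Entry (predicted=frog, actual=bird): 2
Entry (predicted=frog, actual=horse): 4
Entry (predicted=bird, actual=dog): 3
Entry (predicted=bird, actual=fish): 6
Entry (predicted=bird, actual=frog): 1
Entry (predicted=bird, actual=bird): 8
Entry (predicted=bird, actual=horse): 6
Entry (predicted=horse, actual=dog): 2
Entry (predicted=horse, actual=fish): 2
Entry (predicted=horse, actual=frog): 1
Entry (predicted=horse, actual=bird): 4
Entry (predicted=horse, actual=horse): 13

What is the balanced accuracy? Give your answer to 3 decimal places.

0.417

Balanced accuracy = mean of per-class recall.
  dog: recall = 4/10 = 0.4000
  fish: recall = 11/25 = 0.4400
  frog: recall = 5/12 = 0.4167
  bird: recall = 8/19 = 0.4211
  horse: recall = 13/32 = 0.4063
Mean = (0.4000 + 0.4400 + 0.4167 + 0.4211 + 0.4063) / 5 = 0.417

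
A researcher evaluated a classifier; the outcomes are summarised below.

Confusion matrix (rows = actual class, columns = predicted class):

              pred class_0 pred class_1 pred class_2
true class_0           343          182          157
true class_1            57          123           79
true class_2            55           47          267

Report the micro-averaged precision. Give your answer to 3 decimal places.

0.560

Micro-averaging pools counts across classes: ΣTP=733, ΣFP=577, ΣFN=577.
Micro-precision = TP/(TP+FP) on pooled counts = 0.560 (equals overall accuracy in single-label multiclass).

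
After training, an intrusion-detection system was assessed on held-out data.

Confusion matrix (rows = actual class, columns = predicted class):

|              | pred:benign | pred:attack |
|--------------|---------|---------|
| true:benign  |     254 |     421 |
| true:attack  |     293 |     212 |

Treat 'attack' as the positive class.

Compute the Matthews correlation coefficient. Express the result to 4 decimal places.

-0.2023

MCC = (TP·TN − FP·FN) / √((TP+FP)(TP+FN)(TN+FP)(TN+FN))
Numerator = 212·254 − 421·293 = -69505
Denominator = √(633·505·675·547) = √118028309625 = 343552.4845
MCC = -69505 / 343552.4845 = -0.2023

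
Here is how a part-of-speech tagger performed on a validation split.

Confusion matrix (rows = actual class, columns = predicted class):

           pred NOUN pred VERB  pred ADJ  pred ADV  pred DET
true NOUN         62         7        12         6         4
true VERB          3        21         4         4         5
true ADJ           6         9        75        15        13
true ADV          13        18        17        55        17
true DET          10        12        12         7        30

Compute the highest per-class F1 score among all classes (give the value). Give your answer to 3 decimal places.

0.670

Per-class F1 score (2·TP/(2·TP+FP+FN)):
  NOUN: TP=62, FP=3+6+13+10=32, FN=7+12+6+4=29 → 124/185 = 0.6703
  VERB: TP=21, FP=7+9+18+12=46, FN=3+4+4+5=16 → 42/104 = 0.4038
  ADJ: TP=75, FP=12+4+17+12=45, FN=6+9+15+13=43 → 150/238 = 0.6303
  ADV: TP=55, FP=6+4+15+7=32, FN=13+18+17+17=65 → 110/207 = 0.5314
  DET: TP=30, FP=4+5+13+17=39, FN=10+12+12+7=41 → 60/140 = 0.4286
Highest is class 'NOUN' with F1 score = 0.670.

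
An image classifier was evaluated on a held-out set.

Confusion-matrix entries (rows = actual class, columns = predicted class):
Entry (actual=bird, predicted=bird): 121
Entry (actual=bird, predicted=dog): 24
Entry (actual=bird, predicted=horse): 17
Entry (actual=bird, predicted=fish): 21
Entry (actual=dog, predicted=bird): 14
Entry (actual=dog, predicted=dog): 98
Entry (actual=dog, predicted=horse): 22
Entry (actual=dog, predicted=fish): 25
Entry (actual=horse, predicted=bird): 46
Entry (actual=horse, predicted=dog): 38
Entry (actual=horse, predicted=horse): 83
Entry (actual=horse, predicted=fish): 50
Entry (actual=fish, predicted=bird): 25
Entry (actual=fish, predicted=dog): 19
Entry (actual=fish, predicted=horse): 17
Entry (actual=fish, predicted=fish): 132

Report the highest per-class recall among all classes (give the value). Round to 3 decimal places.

0.684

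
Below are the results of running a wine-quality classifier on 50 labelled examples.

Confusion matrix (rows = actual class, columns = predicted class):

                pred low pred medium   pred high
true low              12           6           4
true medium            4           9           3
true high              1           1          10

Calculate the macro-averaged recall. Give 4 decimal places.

Per-class recall (TP/(TP+FN)):
  low: TP=12, FN=6+4=10 → 12/22 = 0.54545
  medium: TP=9, FN=4+3=7 → 9/16 = 0.56250
  high: TP=10, FN=1+1=2 → 10/12 = 0.83333
Macro-recall = mean = (0.54545 + 0.56250 + 0.83333) / 3 = 0.6471

0.6471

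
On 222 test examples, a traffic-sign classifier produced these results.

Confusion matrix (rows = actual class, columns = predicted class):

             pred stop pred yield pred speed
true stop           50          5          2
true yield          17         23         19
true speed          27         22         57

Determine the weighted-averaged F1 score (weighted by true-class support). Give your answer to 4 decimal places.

0.5780

Per-class F1 score (2·TP/(2·TP+FP+FN)):
  stop: TP=50, FP=17+27=44, FN=5+2=7 → 100/151 = 0.66225
  yield: TP=23, FP=5+22=27, FN=17+19=36 → 46/109 = 0.42202
  speed: TP=57, FP=2+19=21, FN=27+22=49 → 114/184 = 0.61957
Weighted-F1 score = Σ (supportᵢ/N)·F1 scoreᵢ with N=222: (57/222)·0.66225 + (59/222)·0.42202 + (106/222)·0.61957 = 0.5780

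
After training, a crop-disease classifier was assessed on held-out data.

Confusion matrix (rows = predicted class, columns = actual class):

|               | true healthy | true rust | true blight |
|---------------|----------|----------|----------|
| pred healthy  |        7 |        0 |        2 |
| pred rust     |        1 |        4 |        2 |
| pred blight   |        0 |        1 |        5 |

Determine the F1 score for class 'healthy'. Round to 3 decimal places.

One-vs-rest for 'healthy': TP = diagonal; FP = other classes predicted 'healthy'; FN = 'healthy' predicted as other.
F1 score = 2·TP/(2·TP+FP+FN).
healthy: TP=7, FP=0+2=2, FN=1+0=1 → 14/17 = 0.8235

0.824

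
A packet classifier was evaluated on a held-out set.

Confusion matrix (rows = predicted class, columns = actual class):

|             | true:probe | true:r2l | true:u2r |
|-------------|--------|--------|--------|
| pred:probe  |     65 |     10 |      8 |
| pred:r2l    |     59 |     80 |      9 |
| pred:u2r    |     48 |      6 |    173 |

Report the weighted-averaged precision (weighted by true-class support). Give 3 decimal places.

0.724

Per-class precision (TP/(TP+FP)):
  probe: TP=65, FP=10+8=18 → 65/83 = 0.7831
  r2l: TP=80, FP=59+9=68 → 80/148 = 0.5405
  u2r: TP=173, FP=48+6=54 → 173/227 = 0.7621
Weighted-precision = Σ (supportᵢ/N)·precisionᵢ with N=458: (172/458)·0.7831 + (96/458)·0.5405 + (190/458)·0.7621 = 0.724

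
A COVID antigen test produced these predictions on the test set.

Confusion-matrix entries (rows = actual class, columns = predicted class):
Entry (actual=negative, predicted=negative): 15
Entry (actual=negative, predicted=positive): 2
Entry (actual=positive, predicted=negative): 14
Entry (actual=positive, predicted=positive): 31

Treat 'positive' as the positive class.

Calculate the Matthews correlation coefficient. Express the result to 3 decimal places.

MCC = (TP·TN − FP·FN) / √((TP+FP)(TP+FN)(TN+FP)(TN+FN))
Numerator = 31·15 − 2·14 = 437
Denominator = √(33·45·17·29) = √732105 = 855.6313
MCC = 437 / 855.6313 = 0.511

0.511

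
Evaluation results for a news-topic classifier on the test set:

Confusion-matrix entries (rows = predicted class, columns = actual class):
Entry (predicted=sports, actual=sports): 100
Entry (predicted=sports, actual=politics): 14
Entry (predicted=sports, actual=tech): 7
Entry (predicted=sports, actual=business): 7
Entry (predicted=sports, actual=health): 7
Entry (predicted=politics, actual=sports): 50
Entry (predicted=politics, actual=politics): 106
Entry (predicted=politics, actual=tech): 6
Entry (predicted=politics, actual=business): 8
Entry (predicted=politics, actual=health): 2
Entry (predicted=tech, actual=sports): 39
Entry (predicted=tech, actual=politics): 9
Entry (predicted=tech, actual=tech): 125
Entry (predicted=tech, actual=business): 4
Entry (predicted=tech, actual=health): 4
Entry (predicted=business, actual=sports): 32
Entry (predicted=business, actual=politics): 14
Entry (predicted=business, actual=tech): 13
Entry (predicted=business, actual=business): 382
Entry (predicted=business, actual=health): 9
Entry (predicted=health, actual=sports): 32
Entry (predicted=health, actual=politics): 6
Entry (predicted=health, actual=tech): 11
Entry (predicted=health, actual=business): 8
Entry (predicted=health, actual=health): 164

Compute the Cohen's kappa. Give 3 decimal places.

Observed agreement pₒ = trace/N = 877/1159 = 0.7567
Expected agreement pₑ = Σ (rowᵢ·colᵢ)/N² = (253·135 + 149·172 + 162·181 + 409·450 + 186·221)/1159² = 0.2340
κ = (pₒ − pₑ)/(1 − pₑ) = (0.7567 − 0.2340)/(1 − 0.2340) = 0.682

0.682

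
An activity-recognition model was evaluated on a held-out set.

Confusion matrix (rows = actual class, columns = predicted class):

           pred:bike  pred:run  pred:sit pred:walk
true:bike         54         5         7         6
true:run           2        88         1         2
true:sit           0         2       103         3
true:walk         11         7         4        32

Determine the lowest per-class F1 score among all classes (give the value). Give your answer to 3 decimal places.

0.660

Per-class F1 score (2·TP/(2·TP+FP+FN)):
  bike: TP=54, FP=2+0+11=13, FN=5+7+6=18 → 108/139 = 0.7770
  run: TP=88, FP=5+2+7=14, FN=2+1+2=5 → 176/195 = 0.9026
  sit: TP=103, FP=7+1+4=12, FN=0+2+3=5 → 206/223 = 0.9238
  walk: TP=32, FP=6+2+3=11, FN=11+7+4=22 → 64/97 = 0.6598
Lowest is class 'walk' with F1 score = 0.660.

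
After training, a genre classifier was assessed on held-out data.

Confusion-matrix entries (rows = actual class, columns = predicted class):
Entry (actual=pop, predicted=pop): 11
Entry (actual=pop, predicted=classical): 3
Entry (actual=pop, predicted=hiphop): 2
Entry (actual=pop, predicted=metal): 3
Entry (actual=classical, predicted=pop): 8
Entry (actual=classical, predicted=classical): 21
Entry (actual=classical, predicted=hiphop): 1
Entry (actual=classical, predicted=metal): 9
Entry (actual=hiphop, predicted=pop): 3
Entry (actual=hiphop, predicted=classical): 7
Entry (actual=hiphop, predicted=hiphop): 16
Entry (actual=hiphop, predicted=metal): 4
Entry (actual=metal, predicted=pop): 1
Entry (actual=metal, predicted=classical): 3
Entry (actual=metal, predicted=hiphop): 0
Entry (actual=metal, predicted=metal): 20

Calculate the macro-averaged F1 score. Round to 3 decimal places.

0.605

Per-class F1 score (2·TP/(2·TP+FP+FN)):
  pop: TP=11, FP=8+3+1=12, FN=3+2+3=8 → 22/42 = 0.5238
  classical: TP=21, FP=3+7+3=13, FN=8+1+9=18 → 42/73 = 0.5753
  hiphop: TP=16, FP=2+1+0=3, FN=3+7+4=14 → 32/49 = 0.6531
  metal: TP=20, FP=3+9+4=16, FN=1+3+0=4 → 40/60 = 0.6667
Macro-F1 score = mean = (0.5238 + 0.5753 + 0.6531 + 0.6667) / 4 = 0.605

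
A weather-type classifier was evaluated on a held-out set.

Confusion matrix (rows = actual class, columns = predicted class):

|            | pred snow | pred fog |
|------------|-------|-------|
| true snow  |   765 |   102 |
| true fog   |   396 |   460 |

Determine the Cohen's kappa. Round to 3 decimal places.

0.421

Observed agreement pₒ = trace/N = 1225/1723 = 0.7110
Expected agreement pₑ = Σ (rowᵢ·colᵢ)/N² = (867·1161 + 856·562)/1723² = 0.5011
κ = (pₒ − pₑ)/(1 − pₑ) = (0.7110 − 0.5011)/(1 − 0.5011) = 0.421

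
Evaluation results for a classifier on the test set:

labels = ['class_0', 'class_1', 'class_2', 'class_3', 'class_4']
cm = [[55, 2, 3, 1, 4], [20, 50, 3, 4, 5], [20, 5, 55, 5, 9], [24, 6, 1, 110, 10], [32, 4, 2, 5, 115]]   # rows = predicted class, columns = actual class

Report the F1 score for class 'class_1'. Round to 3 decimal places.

0.671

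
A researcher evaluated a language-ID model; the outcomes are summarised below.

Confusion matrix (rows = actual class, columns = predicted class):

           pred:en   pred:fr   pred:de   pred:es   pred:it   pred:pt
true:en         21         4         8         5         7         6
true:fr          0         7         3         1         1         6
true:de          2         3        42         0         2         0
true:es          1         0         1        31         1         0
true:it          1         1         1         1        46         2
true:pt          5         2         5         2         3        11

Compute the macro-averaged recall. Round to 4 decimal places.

Per-class recall (TP/(TP+FN)):
  en: TP=21, FN=4+8+5+7+6=30 → 21/51 = 0.41176
  fr: TP=7, FN=0+3+1+1+6=11 → 7/18 = 0.38889
  de: TP=42, FN=2+3+0+2+0=7 → 42/49 = 0.85714
  es: TP=31, FN=1+0+1+1+0=3 → 31/34 = 0.91176
  it: TP=46, FN=1+1+1+1+2=6 → 46/52 = 0.88462
  pt: TP=11, FN=5+2+5+2+3=17 → 11/28 = 0.39286
Macro-recall = mean = (0.41176 + 0.38889 + 0.85714 + 0.91176 + 0.88462 + 0.39286) / 6 = 0.6412

0.6412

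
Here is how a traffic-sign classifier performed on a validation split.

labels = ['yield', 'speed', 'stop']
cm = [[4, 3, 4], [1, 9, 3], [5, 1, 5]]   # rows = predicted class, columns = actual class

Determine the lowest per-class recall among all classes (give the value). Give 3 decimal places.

Per-class recall (TP/(TP+FN)):
  yield: TP=4, FN=1+5=6 → 4/10 = 0.4000
  speed: TP=9, FN=3+1=4 → 9/13 = 0.6923
  stop: TP=5, FN=4+3=7 → 5/12 = 0.4167
Lowest is class 'yield' with recall = 0.400.

0.400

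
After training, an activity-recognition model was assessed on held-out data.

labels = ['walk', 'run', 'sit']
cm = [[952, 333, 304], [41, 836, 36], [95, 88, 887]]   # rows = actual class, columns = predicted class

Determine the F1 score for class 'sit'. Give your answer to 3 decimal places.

Treat 'sit' as positive and all other classes as negative.
F1 score = 2·TP/(2·TP+FP+FN).
sit: TP=887, FP=304+36=340, FN=95+88=183 → 1774/2297 = 0.7723

0.772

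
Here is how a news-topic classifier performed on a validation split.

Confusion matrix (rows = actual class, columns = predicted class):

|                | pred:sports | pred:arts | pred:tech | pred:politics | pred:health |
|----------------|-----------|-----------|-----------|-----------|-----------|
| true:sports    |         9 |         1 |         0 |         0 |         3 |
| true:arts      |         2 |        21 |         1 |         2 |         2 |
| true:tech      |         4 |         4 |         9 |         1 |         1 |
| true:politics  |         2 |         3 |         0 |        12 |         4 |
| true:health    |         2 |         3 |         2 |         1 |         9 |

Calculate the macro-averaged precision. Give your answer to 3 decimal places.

Per-class precision (TP/(TP+FP)):
  sports: TP=9, FP=2+4+2+2=10 → 9/19 = 0.4737
  arts: TP=21, FP=1+4+3+3=11 → 21/32 = 0.6563
  tech: TP=9, FP=0+1+0+2=3 → 9/12 = 0.7500
  politics: TP=12, FP=0+2+1+1=4 → 12/16 = 0.7500
  health: TP=9, FP=3+2+1+4=10 → 9/19 = 0.4737
Macro-precision = mean = (0.4737 + 0.6563 + 0.7500 + 0.7500 + 0.4737) / 5 = 0.621

0.621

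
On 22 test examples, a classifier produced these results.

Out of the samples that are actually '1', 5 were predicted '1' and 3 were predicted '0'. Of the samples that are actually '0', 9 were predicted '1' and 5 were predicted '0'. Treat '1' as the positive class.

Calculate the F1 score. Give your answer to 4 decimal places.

0.4545

Precision = TP/(TP+FP) = 5/14 = 0.3571
Recall = TP/(TP+FN) = 5/8 = 0.6250
F1 = 2·TP/(2·TP+FP+FN) = 10/22 = 0.4545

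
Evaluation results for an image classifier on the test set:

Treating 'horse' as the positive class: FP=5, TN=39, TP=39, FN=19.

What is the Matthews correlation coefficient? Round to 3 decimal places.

MCC = (TP·TN − FP·FN) / √((TP+FP)(TP+FN)(TN+FP)(TN+FN))
Numerator = 39·39 − 5·19 = 1426
Denominator = √(44·58·44·58) = √6512704 = 2552.0000
MCC = 1426 / 2552.0000 = 0.559

0.559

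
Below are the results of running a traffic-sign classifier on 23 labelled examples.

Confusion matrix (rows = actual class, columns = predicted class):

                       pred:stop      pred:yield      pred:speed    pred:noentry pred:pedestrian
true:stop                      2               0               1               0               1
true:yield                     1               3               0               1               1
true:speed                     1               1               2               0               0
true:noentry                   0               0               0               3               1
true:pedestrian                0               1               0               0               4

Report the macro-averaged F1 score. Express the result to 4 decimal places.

0.6067

Per-class F1 score (2·TP/(2·TP+FP+FN)):
  stop: TP=2, FP=1+1+0+0=2, FN=0+1+0+1=2 → 4/8 = 0.50000
  yield: TP=3, FP=0+1+0+1=2, FN=1+0+1+1=3 → 6/11 = 0.54545
  speed: TP=2, FP=1+0+0+0=1, FN=1+1+0+0=2 → 4/7 = 0.57143
  noentry: TP=3, FP=0+1+0+0=1, FN=0+0+0+1=1 → 6/8 = 0.75000
  pedestrian: TP=4, FP=1+1+0+1=3, FN=0+1+0+0=1 → 8/12 = 0.66667
Macro-F1 score = mean = (0.50000 + 0.54545 + 0.57143 + 0.75000 + 0.66667) / 5 = 0.6067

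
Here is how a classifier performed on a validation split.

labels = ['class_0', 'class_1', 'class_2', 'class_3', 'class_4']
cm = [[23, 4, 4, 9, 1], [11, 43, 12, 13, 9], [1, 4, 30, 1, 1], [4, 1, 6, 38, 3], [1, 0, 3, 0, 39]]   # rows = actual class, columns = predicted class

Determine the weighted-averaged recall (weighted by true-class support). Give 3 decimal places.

Per-class recall (TP/(TP+FN)):
  class_0: TP=23, FN=4+4+9+1=18 → 23/41 = 0.5610
  class_1: TP=43, FN=11+12+13+9=45 → 43/88 = 0.4886
  class_2: TP=30, FN=1+4+1+1=7 → 30/37 = 0.8108
  class_3: TP=38, FN=4+1+6+3=14 → 38/52 = 0.7308
  class_4: TP=39, FN=1+0+3+0=4 → 39/43 = 0.9070
Weighted-recall = Σ (supportᵢ/N)·recallᵢ with N=261: (41/261)·0.5610 + (88/261)·0.4886 + (37/261)·0.8108 + (52/261)·0.7308 + (43/261)·0.9070 = 0.663

0.663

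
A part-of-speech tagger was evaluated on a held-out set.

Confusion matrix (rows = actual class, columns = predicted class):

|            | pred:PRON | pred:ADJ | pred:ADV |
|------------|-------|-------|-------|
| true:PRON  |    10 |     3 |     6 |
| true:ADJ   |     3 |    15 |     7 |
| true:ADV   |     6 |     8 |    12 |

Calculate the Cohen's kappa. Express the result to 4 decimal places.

0.2868

Observed agreement pₒ = trace/N = 37/70 = 0.52857
Expected agreement pₑ = Σ (rowᵢ·colᵢ)/N² = (19·19 + 25·26 + 26·25)/70² = 0.33898
κ = (pₒ − pₑ)/(1 − pₑ) = (0.52857 − 0.33898)/(1 − 0.33898) = 0.2868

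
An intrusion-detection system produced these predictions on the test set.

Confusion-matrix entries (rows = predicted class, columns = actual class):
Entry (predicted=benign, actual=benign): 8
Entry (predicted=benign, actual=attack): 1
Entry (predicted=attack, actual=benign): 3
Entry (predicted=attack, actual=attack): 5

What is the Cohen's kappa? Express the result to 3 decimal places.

0.521

Observed agreement pₒ = trace/N = 13/17 = 0.7647
Expected agreement pₑ = Σ (rowᵢ·colᵢ)/N² = (11·9 + 6·8)/17² = 0.5087
κ = (pₒ − pₑ)/(1 − pₑ) = (0.7647 − 0.5087)/(1 − 0.5087) = 0.521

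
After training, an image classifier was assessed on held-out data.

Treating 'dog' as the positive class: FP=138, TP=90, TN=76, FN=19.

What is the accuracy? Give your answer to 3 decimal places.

0.514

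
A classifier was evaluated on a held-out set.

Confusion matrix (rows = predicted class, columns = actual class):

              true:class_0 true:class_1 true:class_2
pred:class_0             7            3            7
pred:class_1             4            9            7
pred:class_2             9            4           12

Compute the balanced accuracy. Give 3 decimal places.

Balanced accuracy = mean of per-class recall.
  class_0: recall = 7/20 = 0.3500
  class_1: recall = 9/16 = 0.5625
  class_2: recall = 12/26 = 0.4615
Mean = (0.3500 + 0.5625 + 0.4615) / 3 = 0.458

0.458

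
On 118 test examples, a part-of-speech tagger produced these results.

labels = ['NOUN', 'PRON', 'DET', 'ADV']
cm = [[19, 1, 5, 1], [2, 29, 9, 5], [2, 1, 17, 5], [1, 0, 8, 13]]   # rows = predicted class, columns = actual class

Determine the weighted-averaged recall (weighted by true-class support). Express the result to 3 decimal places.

Per-class recall (TP/(TP+FN)):
  NOUN: TP=19, FN=2+2+1=5 → 19/24 = 0.7917
  PRON: TP=29, FN=1+1+0=2 → 29/31 = 0.9355
  DET: TP=17, FN=5+9+8=22 → 17/39 = 0.4359
  ADV: TP=13, FN=1+5+5=11 → 13/24 = 0.5417
Weighted-recall = Σ (supportᵢ/N)·recallᵢ with N=118: (24/118)·0.7917 + (31/118)·0.9355 + (39/118)·0.4359 + (24/118)·0.5417 = 0.661

0.661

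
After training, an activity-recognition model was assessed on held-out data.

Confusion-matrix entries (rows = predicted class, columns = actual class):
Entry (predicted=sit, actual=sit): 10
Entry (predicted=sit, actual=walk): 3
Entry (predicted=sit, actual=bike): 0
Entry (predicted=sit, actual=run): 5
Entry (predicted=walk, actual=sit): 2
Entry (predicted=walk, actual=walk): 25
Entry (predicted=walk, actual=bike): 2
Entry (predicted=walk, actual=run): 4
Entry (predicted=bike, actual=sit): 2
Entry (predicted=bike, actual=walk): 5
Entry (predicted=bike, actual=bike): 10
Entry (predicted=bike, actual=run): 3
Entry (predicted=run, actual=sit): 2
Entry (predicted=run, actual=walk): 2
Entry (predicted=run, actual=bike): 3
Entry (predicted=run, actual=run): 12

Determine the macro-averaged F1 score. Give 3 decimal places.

Per-class F1 score (2·TP/(2·TP+FP+FN)):
  sit: TP=10, FP=3+0+5=8, FN=2+2+2=6 → 20/34 = 0.5882
  walk: TP=25, FP=2+2+4=8, FN=3+5+2=10 → 50/68 = 0.7353
  bike: TP=10, FP=2+5+3=10, FN=0+2+3=5 → 20/35 = 0.5714
  run: TP=12, FP=2+2+3=7, FN=5+4+3=12 → 24/43 = 0.5581
Macro-F1 score = mean = (0.5882 + 0.7353 + 0.5714 + 0.5581) / 4 = 0.613

0.613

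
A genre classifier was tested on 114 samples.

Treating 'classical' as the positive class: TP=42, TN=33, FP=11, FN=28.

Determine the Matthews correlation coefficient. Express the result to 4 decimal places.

MCC = (TP·TN − FP·FN) / √((TP+FP)(TP+FN)(TN+FP)(TN+FN))
Numerator = 42·33 − 11·28 = 1078
Denominator = √(53·70·44·61) = √9957640 = 3155.5728
MCC = 1078 / 3155.5728 = 0.3416

0.3416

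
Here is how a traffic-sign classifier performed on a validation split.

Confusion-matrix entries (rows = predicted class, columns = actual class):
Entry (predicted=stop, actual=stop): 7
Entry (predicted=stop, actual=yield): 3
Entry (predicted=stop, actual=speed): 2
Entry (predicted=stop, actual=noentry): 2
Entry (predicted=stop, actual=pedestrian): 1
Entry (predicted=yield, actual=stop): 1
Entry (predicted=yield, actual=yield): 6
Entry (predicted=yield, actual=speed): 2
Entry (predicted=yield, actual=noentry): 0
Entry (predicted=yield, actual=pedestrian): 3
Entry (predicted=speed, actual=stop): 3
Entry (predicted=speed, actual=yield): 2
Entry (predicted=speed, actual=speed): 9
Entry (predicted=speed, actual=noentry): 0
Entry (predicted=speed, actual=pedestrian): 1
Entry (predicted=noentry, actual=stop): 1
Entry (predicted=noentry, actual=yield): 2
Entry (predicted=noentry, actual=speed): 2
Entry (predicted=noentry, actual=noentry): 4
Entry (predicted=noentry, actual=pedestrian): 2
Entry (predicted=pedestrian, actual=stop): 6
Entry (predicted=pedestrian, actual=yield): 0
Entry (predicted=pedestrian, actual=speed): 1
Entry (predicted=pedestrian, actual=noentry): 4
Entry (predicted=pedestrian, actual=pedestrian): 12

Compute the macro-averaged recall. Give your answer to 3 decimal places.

0.489

Per-class recall (TP/(TP+FN)):
  stop: TP=7, FN=1+3+1+6=11 → 7/18 = 0.3889
  yield: TP=6, FN=3+2+2+0=7 → 6/13 = 0.4615
  speed: TP=9, FN=2+2+2+1=7 → 9/16 = 0.5625
  noentry: TP=4, FN=2+0+0+4=6 → 4/10 = 0.4000
  pedestrian: TP=12, FN=1+3+1+2=7 → 12/19 = 0.6316
Macro-recall = mean = (0.3889 + 0.4615 + 0.5625 + 0.4000 + 0.6316) / 5 = 0.489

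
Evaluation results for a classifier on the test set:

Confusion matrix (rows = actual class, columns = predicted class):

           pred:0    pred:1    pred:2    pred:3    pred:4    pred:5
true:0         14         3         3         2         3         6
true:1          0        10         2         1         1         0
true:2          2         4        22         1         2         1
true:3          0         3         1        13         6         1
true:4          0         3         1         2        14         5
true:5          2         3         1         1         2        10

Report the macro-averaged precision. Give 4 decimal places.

Per-class precision (TP/(TP+FP)):
  0: TP=14, FP=0+2+0+0+2=4 → 14/18 = 0.77778
  1: TP=10, FP=3+4+3+3+3=16 → 10/26 = 0.38462
  2: TP=22, FP=3+2+1+1+1=8 → 22/30 = 0.73333
  3: TP=13, FP=2+1+1+2+1=7 → 13/20 = 0.65000
  4: TP=14, FP=3+1+2+6+2=14 → 14/28 = 0.50000
  5: TP=10, FP=6+0+1+1+5=13 → 10/23 = 0.43478
Macro-precision = mean = (0.77778 + 0.38462 + 0.73333 + 0.65000 + 0.50000 + 0.43478) / 6 = 0.5801

0.5801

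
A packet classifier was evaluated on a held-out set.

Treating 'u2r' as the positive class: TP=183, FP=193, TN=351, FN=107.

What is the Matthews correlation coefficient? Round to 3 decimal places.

0.264

MCC = (TP·TN − FP·FN) / √((TP+FP)(TP+FN)(TN+FP)(TN+FN))
Numerator = 183·351 − 193·107 = 43582
Denominator = √(376·290·544·458) = √27167534080 = 164825.7689
MCC = 43582 / 164825.7689 = 0.264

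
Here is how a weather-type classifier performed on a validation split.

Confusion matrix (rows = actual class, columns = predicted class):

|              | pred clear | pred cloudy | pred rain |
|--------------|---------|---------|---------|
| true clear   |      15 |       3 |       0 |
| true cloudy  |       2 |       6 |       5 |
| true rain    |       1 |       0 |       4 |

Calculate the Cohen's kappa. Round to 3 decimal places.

0.511

Observed agreement pₒ = trace/N = 25/36 = 0.6944
Expected agreement pₑ = Σ (rowᵢ·colᵢ)/N² = (18·18 + 13·9 + 5·9)/36² = 0.3750
κ = (pₒ − pₑ)/(1 − pₑ) = (0.6944 − 0.3750)/(1 − 0.3750) = 0.511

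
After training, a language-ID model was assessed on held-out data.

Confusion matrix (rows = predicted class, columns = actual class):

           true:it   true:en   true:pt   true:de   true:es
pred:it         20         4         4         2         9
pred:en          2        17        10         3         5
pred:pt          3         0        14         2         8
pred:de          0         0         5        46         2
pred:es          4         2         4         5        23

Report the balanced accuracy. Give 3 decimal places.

0.618

Balanced accuracy = mean of per-class recall.
  it: recall = 20/29 = 0.6897
  en: recall = 17/23 = 0.7391
  pt: recall = 14/37 = 0.3784
  de: recall = 46/58 = 0.7931
  es: recall = 23/47 = 0.4894
Mean = (0.6897 + 0.7391 + 0.3784 + 0.7931 + 0.4894) / 5 = 0.618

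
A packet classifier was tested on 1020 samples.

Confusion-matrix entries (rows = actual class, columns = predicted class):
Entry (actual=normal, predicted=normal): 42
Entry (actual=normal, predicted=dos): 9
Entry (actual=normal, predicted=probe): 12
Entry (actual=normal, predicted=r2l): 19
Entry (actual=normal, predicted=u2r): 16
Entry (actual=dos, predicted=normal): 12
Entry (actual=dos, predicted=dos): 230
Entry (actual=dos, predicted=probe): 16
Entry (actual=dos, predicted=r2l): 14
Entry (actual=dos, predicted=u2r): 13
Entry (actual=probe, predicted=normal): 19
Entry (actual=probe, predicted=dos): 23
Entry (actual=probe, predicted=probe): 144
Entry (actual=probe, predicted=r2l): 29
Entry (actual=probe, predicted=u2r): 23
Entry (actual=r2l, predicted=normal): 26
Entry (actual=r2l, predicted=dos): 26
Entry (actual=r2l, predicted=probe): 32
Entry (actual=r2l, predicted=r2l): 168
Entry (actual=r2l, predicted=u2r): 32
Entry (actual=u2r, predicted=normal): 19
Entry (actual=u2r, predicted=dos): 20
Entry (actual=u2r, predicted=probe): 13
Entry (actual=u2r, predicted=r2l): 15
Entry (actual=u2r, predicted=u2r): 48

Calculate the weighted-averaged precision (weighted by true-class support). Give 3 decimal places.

Per-class precision (TP/(TP+FP)):
  normal: TP=42, FP=12+19+26+19=76 → 42/118 = 0.3559
  dos: TP=230, FP=9+23+26+20=78 → 230/308 = 0.7468
  probe: TP=144, FP=12+16+32+13=73 → 144/217 = 0.6636
  r2l: TP=168, FP=19+14+29+15=77 → 168/245 = 0.6857
  u2r: TP=48, FP=16+13+23+32=84 → 48/132 = 0.3636
Weighted-precision = Σ (supportᵢ/N)·precisionᵢ with N=1020: (98/1020)·0.3559 + (285/1020)·0.7468 + (238/1020)·0.6636 + (284/1020)·0.6857 + (115/1020)·0.3636 = 0.630

0.630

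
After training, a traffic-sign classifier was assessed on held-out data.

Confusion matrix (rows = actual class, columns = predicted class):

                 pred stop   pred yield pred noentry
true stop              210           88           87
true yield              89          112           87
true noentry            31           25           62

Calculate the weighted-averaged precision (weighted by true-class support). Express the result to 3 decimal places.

Per-class precision (TP/(TP+FP)):
  stop: TP=210, FP=89+31=120 → 210/330 = 0.6364
  yield: TP=112, FP=88+25=113 → 112/225 = 0.4978
  noentry: TP=62, FP=87+87=174 → 62/236 = 0.2627
Weighted-precision = Σ (supportᵢ/N)·precisionᵢ with N=791: (385/791)·0.6364 + (288/791)·0.4978 + (118/791)·0.2627 = 0.530

0.530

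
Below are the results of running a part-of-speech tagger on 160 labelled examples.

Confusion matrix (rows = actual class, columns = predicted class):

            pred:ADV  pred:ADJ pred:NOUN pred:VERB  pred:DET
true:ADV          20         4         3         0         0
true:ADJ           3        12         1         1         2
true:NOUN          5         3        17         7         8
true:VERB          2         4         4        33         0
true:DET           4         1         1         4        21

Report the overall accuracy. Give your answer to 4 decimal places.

Accuracy = trace / total = (20+12+17+33+21=103) / 160 = 103/160 = 0.6438

0.6438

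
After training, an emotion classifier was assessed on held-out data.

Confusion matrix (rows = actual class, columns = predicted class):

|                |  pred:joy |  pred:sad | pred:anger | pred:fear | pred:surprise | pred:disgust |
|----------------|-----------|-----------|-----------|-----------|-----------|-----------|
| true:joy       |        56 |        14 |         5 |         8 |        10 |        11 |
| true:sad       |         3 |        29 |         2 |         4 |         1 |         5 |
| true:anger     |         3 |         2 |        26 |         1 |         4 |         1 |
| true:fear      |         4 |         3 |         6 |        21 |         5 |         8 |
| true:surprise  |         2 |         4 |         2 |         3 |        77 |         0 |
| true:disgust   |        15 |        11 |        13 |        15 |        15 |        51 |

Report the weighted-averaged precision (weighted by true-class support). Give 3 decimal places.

Per-class precision (TP/(TP+FP)):
  joy: TP=56, FP=3+3+4+2+15=27 → 56/83 = 0.6747
  sad: TP=29, FP=14+2+3+4+11=34 → 29/63 = 0.4603
  anger: TP=26, FP=5+2+6+2+13=28 → 26/54 = 0.4815
  fear: TP=21, FP=8+4+1+3+15=31 → 21/52 = 0.4038
  surprise: TP=77, FP=10+1+4+5+15=35 → 77/112 = 0.6875
  disgust: TP=51, FP=11+5+1+8+0=25 → 51/76 = 0.6711
Weighted-precision = Σ (supportᵢ/N)·precisionᵢ with N=440: (104/440)·0.6747 + (44/440)·0.4603 + (37/440)·0.4815 + (47/440)·0.4038 + (88/440)·0.6875 + (120/440)·0.6711 = 0.610

0.610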